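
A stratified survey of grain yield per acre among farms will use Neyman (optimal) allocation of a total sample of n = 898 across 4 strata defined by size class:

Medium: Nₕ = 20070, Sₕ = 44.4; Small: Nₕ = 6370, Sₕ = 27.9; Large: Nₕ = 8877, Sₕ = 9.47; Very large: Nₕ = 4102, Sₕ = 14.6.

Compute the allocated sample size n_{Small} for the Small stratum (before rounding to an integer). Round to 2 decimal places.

Neyman allocation: nₕ = n·NₕSₕ / Σⱼ NⱼSⱼ.
Σ NⱼSⱼ = 20070·44.4 + 6370·27.9 + 8877·9.47 + 4102·14.6 = 1.2127854 × 10^6.
n_{Small} = 898·6370·27.9 / (1.2127854 × 10^6) = 131.59.

131.59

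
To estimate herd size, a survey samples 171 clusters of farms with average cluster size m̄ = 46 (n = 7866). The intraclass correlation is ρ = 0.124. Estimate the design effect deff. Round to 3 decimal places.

6.580

deff = 1 + (46 − 1)·0.124 = 1 + 5.58 = 6.58.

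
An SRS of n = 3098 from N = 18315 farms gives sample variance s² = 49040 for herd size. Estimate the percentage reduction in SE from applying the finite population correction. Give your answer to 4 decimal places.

f = n/N = 3098/18315 = 0.16915097.
SE_no-fpc = √(s²/n) = 3.9786389; SE_fpc = √((1−f)s²/n) = 3.626566.
Ratio = √(1−f) = 0.91150921. Reduction = 100·(1 − 0.91150921) = 8.8491%.

8.8491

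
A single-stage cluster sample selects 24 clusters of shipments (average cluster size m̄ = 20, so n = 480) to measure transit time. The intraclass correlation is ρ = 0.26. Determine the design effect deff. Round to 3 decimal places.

5.940

deff = 1 + (20 − 1)·0.26 = 1 + 4.94 = 5.94.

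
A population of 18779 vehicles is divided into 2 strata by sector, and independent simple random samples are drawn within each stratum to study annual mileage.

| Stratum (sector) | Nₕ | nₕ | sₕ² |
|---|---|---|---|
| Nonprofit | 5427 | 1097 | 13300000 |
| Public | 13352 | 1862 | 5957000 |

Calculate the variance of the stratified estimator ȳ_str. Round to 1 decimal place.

Var(ȳ_str) = Σₕ Wₕ²(1 − fₕ)sₕ²/nₕ with Wₕ = Nₕ/N, N = 18779.
Nonprofit: Wₕ = 0.28899302; term = 0.28899302²·(1 − 0.20213746)·13300000/1097 = 807.88177.
Public: Wₕ = 0.71100698; term = 0.71100698²·(1 − 0.13945476)·5957000/1862 = 1391.776.
Sum = 2199.6578.

2199.7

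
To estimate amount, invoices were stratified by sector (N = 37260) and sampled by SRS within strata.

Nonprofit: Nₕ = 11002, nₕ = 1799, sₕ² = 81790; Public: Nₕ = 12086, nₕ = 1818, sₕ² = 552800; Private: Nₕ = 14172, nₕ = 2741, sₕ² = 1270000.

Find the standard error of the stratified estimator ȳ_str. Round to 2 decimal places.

9.20

Var(ȳ_str) = Σₕ Wₕ²(1 − fₕ)sₕ²/nₕ with Wₕ = Nₕ/N, N = 37260.
Nonprofit: Wₕ = 0.29527644; term = 0.29527644²·(1 − 0.16351572)·81790/1799 = 3.3157701.
Public: Wₕ = 0.32436930; term = 0.32436930²·(1 − 0.15042198)·552800/1818 = 27.180466.
Private: Wₕ = 0.38035427; term = 0.38035427²·(1 − 0.19340954)·1270000/2741 = 54.066014.
Sum = 84.56225.
SE = √(84.56225) = 9.20.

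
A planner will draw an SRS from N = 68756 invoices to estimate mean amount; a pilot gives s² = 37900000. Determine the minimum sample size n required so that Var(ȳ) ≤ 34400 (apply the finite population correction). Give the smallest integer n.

1085

Without fpc, n₀ = s²/D = 37900000/34400 = 1101.7442.
With fpc, (1 − n/N)·s²/n ≤ D requires n ≥ n₀/(1 + n₀/N) = 1101.7442/(1 + 1101.7442/68756) = 1084.3683.
Rounding up, n = 1085.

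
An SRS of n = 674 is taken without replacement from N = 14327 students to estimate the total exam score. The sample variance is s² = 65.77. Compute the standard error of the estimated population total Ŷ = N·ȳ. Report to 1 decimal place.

4368.9

Var(Ŷ) = N²·Var(ȳ) = N²·(1 − n/N)·s²/n.
f = 674/14327 = 0.04704404; Var(ȳ) = 0.95295596·65.77/674 = 0.092990969.
Var(Ŷ) = 14327² · 0.092990969 = 1.9087599 × 10^7.
SE(Ŷ) = √(1.9087599 × 10^7) = 4368.9.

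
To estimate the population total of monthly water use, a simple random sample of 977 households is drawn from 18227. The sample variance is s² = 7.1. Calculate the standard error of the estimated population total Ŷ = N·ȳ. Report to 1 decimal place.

1511.6

Var(Ŷ) = N²·Var(ȳ) = N²·(1 − n/N)·s²/n.
f = 977/18227 = 0.05360180; Var(ȳ) = 0.94639820·7.1/977 = 0.0068776123.
Var(Ŷ) = 18227² · 0.0068776123 = 2.2849046 × 10^6.
SE(Ŷ) = √(2.2849046 × 10^6) = 1511.6.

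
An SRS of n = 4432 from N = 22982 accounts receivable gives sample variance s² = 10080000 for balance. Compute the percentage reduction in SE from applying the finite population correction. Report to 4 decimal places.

10.1583

f = n/N = 4432/22982 = 0.19284658.
SE_no-fpc = √(s²/n) = 47.690337; SE_fpc = √((1−f)s²/n) = 42.845818.
Ratio = √(1−f) = 0.89841718. Reduction = 100·(1 − 0.89841718) = 10.1583%.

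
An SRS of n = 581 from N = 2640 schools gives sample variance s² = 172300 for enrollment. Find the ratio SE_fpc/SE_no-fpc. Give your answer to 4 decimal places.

f = n/N = 581/2640 = 0.22007576.
SE_no-fpc = √(s²/n) = 17.22085; SE_fpc = √((1−f)s²/n) = 15.208304.
Ratio = √(1−f) = 0.88313320.

0.8831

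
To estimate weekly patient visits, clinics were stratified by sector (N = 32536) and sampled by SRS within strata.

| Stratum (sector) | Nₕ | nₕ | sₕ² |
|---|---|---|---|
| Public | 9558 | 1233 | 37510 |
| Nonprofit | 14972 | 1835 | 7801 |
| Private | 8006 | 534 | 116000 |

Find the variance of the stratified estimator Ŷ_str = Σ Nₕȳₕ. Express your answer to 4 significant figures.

1.625 × 10^10

Var(Ŷ_str) = Σₕ Nₕ²(1 − fₕ)sₕ²/nₕ.
Public: 9558²·(1 − 1233/9558)·37510/1233 = 2.4206681 × 10^9.
Nonprofit: 14972²·(1 − 1835/14972)·7801/1835 = 8.3616162 × 10^8.
Private: 8006²·(1 − 534/8006)·116000/534 = 1.2994787 × 10^10.
Sum = 1.6251617 × 10^10.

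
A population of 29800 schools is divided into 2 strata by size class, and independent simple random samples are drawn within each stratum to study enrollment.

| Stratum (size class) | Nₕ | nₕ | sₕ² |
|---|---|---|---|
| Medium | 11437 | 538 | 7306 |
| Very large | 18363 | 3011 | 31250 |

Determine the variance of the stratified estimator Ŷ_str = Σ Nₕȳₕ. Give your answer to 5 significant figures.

Var(Ŷ_str) = Σₕ Nₕ²(1 − fₕ)sₕ²/nₕ.
Medium: 11437²·(1 − 538/11437)·7306/538 = 1.692763 × 10^9.
Very large: 18363²·(1 − 3011/18363)·31250/3011 = 2.9258217 × 10^9.
Sum = 4.6185847 × 10^9.

4.6186 × 10^9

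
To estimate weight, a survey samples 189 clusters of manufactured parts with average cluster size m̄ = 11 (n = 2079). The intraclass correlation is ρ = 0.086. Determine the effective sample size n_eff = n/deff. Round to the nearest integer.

deff = 1 + (11 − 1)·0.086 = 1 + 0.86 = 1.86.
n_eff = 2079 / 1.86 = 1118.

1118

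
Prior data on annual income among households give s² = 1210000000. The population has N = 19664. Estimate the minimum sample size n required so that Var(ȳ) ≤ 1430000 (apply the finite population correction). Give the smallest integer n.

Without fpc, n₀ = s²/D = 1210000000/1430000 = 846.1538.
With fpc, (1 − n/N)·s²/n ≤ D requires n ≥ n₀/(1 + n₀/N) = 846.1538/(1 + 846.1538/19664) = 811.2454.
Rounding up, n = 812.

812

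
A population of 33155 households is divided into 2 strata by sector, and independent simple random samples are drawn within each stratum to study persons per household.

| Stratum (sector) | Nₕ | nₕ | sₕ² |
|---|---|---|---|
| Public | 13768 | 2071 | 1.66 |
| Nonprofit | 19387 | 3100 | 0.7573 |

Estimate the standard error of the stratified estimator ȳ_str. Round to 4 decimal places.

0.0137

Var(ȳ_str) = Σₕ Wₕ²(1 − fₕ)sₕ²/nₕ with Wₕ = Nₕ/N, N = 33155.
Public: Wₕ = 0.41526165; term = 0.41526165²·(1 − 0.15042127)·1.66/2071 = 1.1742898 × 10^-4.
Nonprofit: Wₕ = 0.58473835; term = 0.58473835²·(1 − 0.15990096)·0.7573/3100 = 7.0171362 × 10^-5.
Sum = 1.8760034 × 10^-4.
SE = √(1.8760034 × 10^-4) = 0.0137.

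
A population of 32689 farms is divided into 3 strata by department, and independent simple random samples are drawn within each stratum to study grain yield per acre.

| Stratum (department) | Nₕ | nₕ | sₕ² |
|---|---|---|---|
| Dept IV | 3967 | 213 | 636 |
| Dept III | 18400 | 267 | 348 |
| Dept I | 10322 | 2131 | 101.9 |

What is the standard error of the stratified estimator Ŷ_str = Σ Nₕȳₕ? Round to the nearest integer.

21986

Var(Ŷ_str) = Σₕ Nₕ²(1 − fₕ)sₕ²/nₕ.
Dept IV: 3967²·(1 − 213/3967)·636/213 = 4.4466606 × 10^7.
Dept III: 18400²·(1 − 267/18400)·348/267 = 4.3486601 × 10^8.
Dept I: 10322²·(1 − 2131/10322)·101.9/2131 = 4.0428862 × 10^6.
Sum = 4.833755 × 10^8.
SE = √(4.833755 × 10^8) = 21986.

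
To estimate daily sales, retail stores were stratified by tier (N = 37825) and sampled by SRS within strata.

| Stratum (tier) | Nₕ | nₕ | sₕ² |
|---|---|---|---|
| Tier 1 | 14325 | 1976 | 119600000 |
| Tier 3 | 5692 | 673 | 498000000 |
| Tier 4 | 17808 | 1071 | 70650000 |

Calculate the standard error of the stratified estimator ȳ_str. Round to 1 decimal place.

189.7

Var(ȳ_str) = Σₕ Wₕ²(1 − fₕ)sₕ²/nₕ with Wₕ = Nₕ/N, N = 37825.
Tier 1: Wₕ = 0.37871778; term = 0.37871778²·(1 − 0.13794066)·119600000/1976 = 7483.6383.
Tier 3: Wₕ = 0.15048249; term = 0.15048249²·(1 − 0.11823612)·498000000/673 = 14775.374.
Tier 4: Wₕ = 0.47079974; term = 0.47079974²·(1 − 0.06014151)·70650000/1071 = 13742.242.
Sum = 36001.254.
SE = √(36001.254) = 189.7.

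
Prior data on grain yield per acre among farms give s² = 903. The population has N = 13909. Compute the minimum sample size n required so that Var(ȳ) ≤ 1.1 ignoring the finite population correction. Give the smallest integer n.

Without fpc, n₀ = s²/D = 903/1.1 = 820.9091.
Rounding up, n = 821.

821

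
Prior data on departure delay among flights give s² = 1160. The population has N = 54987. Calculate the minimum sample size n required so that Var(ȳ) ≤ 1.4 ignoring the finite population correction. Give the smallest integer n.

Without fpc, n₀ = s²/D = 1160/1.4 = 828.5714.
Rounding up, n = 829.

829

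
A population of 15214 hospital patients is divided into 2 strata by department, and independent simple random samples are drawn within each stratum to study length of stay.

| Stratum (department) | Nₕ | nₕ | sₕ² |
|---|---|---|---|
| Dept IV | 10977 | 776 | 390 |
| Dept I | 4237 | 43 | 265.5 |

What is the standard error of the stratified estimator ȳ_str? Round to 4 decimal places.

0.8468

Var(ȳ_str) = Σₕ Wₕ²(1 − fₕ)sₕ²/nₕ with Wₕ = Nₕ/N, N = 15214.
Dept IV: Wₕ = 0.72150651; term = 0.72150651²·(1 − 0.07069327)·390/776 = 0.2431322.
Dept I: Wₕ = 0.27849349; term = 0.27849349²·(1 − 0.01014869)·265.5/43 = 0.47401942.
Sum = 0.71715162.
SE = √(0.71715162) = 0.8468.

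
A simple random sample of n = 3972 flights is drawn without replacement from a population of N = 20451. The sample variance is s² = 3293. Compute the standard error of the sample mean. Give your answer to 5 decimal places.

0.81733

Under SRS without replacement, Var(ȳ) = (1 − f)·s²/n with f = n/N = 3972/20451 = 0.19422033.
Var(ȳ) = (1 − 0.19422033)·3293/3972 = 0.80577967·0.82905337 = 0.66803435.
SE(ȳ) = √(0.66803435) = 0.81733.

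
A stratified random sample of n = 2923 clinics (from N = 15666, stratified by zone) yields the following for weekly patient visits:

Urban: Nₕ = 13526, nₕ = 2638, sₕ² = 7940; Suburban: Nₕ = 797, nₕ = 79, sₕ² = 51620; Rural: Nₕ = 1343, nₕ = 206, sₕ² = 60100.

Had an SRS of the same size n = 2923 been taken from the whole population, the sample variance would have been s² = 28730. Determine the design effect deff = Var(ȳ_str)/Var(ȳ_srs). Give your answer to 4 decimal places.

Var(ȳ_str) = Σ Wₕ²(1−fₕ)sₕ²/nₕ with Wₕ = Nₕ/15666:
  Urban: (13526/15666)²·(1−2638/13526)·7940/2638 = 1.8061215
  Suburban: (797/15666)²·(1−79/797)·51620/79 = 1.5235525
  Rural: (1343/15666)²·(1−206/1343)·60100/206 = 1.8152125
  → Var(ȳ_str) = 5.1448865.
Var(ȳ_srs) = (1 − 2923/15666)·28730/2923 = 7.995035.
deff = 5.1448865 / 7.995035 = 0.6435.

0.6435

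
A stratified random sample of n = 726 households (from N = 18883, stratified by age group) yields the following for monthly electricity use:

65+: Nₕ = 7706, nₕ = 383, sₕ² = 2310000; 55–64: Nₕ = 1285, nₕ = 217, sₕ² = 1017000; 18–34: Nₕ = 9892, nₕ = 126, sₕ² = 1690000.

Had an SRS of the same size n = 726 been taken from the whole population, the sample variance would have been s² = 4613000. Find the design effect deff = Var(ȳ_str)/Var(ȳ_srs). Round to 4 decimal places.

0.7540

Var(ȳ_str) = Σ Wₕ²(1−fₕ)sₕ²/nₕ with Wₕ = Nₕ/18883:
  65+: (7706/18883)²·(1−383/7706)·2310000/383 = 954.52929
  55–64: (1285/18883)²·(1−217/1285)·1017000/217 = 18.038217
  18–34: (9892/18883)²·(1−126/9892)·1690000/126 = 3633.917
  → Var(ȳ_str) = 4606.4845.
Var(ȳ_srs) = (1 − 726/18883)·4613000/726 = 6109.7007.
deff = 4606.4845 / 6109.7007 = 0.7540.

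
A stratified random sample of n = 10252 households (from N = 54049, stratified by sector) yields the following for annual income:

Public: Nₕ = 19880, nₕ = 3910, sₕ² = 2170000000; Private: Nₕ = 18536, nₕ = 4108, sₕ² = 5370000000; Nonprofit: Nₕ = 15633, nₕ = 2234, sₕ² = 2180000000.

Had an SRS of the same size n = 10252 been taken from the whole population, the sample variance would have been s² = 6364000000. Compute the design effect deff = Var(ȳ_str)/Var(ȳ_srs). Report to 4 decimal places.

0.4969

Var(ȳ_str) = Σ Wₕ²(1−fₕ)sₕ²/nₕ with Wₕ = Nₕ/54049:
  Public: (19880/54049)²·(1−3910/19880)·2170000000/3910 = 60315.502
  Private: (18536/54049)²·(1−4108/18536)·5370000000/4108 = 119671.48
  Nonprofit: (15633/54049)²·(1−2234/15633)·2180000000/2234 = 69970.135
  → Var(ȳ_str) = 249957.12.
Var(ȳ_srs) = (1 − 10252/54049)·6364000000/10252 = 503011.92.
deff = 249957.12 / 503011.92 = 0.4969.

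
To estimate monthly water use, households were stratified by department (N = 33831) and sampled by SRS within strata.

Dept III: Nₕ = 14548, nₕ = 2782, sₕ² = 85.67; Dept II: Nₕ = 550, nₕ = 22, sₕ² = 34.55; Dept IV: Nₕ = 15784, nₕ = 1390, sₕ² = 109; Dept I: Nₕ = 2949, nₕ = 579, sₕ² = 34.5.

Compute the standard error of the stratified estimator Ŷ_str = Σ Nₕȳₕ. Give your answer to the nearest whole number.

Var(Ŷ_str) = Σₕ Nₕ²(1 − fₕ)sₕ²/nₕ.
Dept III: 14548²·(1 − 2782/14548)·85.67/2782 = 5.2711306 × 10^6.
Dept II: 550²·(1 − 22/550)·34.55/22 = 456060.
Dept IV: 15784²·(1 − 1390/15784)·109/1390 = 1.7816003 × 10^7.
Dept I: 2949²·(1 − 579/2949)·34.5/579 = 416450.75.
Sum = 2.3959644 × 10^7.
SE = √(2.3959644 × 10^7) = 4895.

4895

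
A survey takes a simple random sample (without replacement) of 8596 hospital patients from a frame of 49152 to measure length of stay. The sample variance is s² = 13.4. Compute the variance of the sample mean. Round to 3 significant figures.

Under SRS without replacement, Var(ȳ) = (1 − f)·s²/n with f = n/N = 8596/49152 = 0.17488607.
Var(ȳ) = (1 − 0.17488607)·13.4/8596 = 0.82511393·0.0015588646 = 0.0012862409.

0.00129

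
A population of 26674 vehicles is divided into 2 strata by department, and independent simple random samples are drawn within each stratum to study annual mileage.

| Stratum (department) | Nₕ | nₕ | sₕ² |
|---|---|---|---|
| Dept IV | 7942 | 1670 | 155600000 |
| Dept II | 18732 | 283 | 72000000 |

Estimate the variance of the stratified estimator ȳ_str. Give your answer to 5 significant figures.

130100

Var(ȳ_str) = Σₕ Wₕ²(1 − fₕ)sₕ²/nₕ with Wₕ = Nₕ/N, N = 26674.
Dept IV: Wₕ = 0.29774312; term = 0.29774312²·(1 − 0.21027449)·155600000/1670 = 6523.0808.
Dept II: Wₕ = 0.70225688; term = 0.70225688²·(1 − 0.01510784)·72000000/283 = 123573.9.
Sum = 130096.98.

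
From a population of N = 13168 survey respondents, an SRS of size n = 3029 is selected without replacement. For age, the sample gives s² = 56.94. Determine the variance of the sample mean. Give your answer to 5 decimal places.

0.01447

Under SRS without replacement, Var(ȳ) = (1 − f)·s²/n with f = n/N = 3029/13168 = 0.23002734.
Var(ȳ) = (1 − 0.23002734)·56.94/3029 = 0.76997266·0.018798283 = 0.014474164.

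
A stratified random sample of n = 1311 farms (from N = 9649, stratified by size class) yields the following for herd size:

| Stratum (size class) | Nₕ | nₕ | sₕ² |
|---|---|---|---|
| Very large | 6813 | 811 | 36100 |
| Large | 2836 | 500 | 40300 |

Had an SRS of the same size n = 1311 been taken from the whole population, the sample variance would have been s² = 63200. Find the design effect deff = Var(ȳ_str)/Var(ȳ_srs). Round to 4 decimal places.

0.6070

Var(ȳ_str) = Σ Wₕ²(1−fₕ)sₕ²/nₕ with Wₕ = Nₕ/9649:
  Very large: (6813/9649)²·(1−811/6813)·36100/811 = 19.550421
  Large: (2836/9649)²·(1−500/2836)·40300/500 = 5.7352122
  → Var(ȳ_str) = 25.285633.
Var(ȳ_srs) = (1 − 1311/9649)·63200/1311 = 41.657574.
deff = 25.285633 / 41.657574 = 0.6070.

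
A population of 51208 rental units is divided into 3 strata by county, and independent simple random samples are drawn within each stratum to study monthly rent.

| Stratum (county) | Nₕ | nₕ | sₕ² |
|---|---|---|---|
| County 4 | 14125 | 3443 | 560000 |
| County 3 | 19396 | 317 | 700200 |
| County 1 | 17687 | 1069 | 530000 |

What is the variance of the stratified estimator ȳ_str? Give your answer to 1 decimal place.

376.6

Var(ȳ_str) = Σₕ Wₕ²(1 − fₕ)sₕ²/nₕ with Wₕ = Nₕ/N, N = 51208.
County 4: Wₕ = 0.27583581; term = 0.27583581²·(1 − 0.24375221)·560000/3443 = 9.358719.
County 3: Wₕ = 0.37876894; term = 0.37876894²·(1 − 0.01634358)·700200/317 = 311.71306.
County 1: Wₕ = 0.34539525; term = 0.34539525²·(1 − 0.06043987)·530000/1069 = 55.571928.
Sum = 376.64371.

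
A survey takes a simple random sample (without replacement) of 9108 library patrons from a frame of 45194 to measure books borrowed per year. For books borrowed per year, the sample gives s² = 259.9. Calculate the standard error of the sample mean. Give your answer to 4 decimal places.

0.1509

Under SRS without replacement, Var(ȳ) = (1 − f)·s²/n with f = n/N = 9108/45194 = 0.20153118.
Var(ȳ) = (1 − 0.20153118)·259.9/9108 = 0.79846882·0.028535354 = 0.02278459.
SE(ȳ) = √(0.02278459) = 0.1509.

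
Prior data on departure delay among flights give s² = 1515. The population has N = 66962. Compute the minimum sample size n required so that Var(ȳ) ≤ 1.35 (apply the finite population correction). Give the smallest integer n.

Without fpc, n₀ = s²/D = 1515/1.35 = 1122.2222.
With fpc, (1 − n/N)·s²/n ≤ D requires n ≥ n₀/(1 + n₀/N) = 1122.2222/(1 + 1122.2222/66962) = 1103.7248.
Rounding up, n = 1104.

1104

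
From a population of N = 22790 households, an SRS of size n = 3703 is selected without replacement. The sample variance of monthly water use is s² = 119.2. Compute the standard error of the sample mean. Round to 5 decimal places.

Under SRS without replacement, Var(ȳ) = (1 − f)·s²/n with f = n/N = 3703/22790 = 0.16248355.
Var(ȳ) = (1 − 0.16248355)·119.2/3703 = 0.83751645·0.032190116 = 0.026959752.
SE(ȳ) = √(0.026959752) = 0.16419.

0.16419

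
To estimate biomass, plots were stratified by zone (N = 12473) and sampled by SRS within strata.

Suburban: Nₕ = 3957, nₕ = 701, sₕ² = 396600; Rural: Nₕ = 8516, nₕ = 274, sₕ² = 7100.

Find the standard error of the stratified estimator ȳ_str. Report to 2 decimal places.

7.65

Var(ȳ_str) = Σₕ Wₕ²(1 − fₕ)sₕ²/nₕ with Wₕ = Nₕ/N, N = 12473.
Suburban: Wₕ = 0.31724525; term = 0.31724525²·(1 − 0.17715441)·396600/701 = 46.853635.
Rural: Wₕ = 0.68275475; term = 0.68275475²·(1 − 0.03217473)·7100/274 = 11.69053.
Sum = 58.544165.
SE = √(58.544165) = 7.65.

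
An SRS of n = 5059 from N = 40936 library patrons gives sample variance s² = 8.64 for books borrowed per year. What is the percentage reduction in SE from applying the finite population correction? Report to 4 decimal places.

f = n/N = 5059/40936 = 0.12358315.
SE_no-fpc = √(s²/n) = 0.04132611; SE_fpc = √((1−f)s²/n) = 0.038688322.
Ratio = √(1−f) = 0.93617138. Reduction = 100·(1 − 0.93617138) = 6.3829%.

6.3829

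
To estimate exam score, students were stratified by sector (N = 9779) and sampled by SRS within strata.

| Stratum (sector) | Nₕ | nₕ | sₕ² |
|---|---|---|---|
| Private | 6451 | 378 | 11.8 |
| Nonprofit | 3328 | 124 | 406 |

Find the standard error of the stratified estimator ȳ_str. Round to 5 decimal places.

0.61471

Var(ȳ_str) = Σₕ Wₕ²(1 − fₕ)sₕ²/nₕ with Wₕ = Nₕ/N, N = 9779.
Private: Wₕ = 0.65967890; term = 0.65967890²·(1 − 0.05859557)·11.8/378 = 0.012788854.
Nonprofit: Wₕ = 0.34032110; term = 0.34032110²·(1 − 0.03725962)·406/124 = 0.36508272.
Sum = 0.37787157.
SE = √(0.37787157) = 0.61471.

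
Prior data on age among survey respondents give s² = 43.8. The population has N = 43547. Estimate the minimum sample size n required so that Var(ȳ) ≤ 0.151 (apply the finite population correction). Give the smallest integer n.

Without fpc, n₀ = s²/D = 43.8/0.151 = 290.0662.
With fpc, (1 − n/N)·s²/n ≤ D requires n ≥ n₀/(1 + n₀/N) = 290.0662/(1 + 290.0662/43547) = 288.1469.
Rounding up, n = 289.

289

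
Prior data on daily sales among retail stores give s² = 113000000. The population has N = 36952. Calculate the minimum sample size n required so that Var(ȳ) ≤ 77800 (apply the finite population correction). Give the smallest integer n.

1398

Without fpc, n₀ = s²/D = 113000000/77800 = 1452.4422.
With fpc, (1 − n/N)·s²/n ≤ D requires n ≥ n₀/(1 + n₀/N) = 1452.4422/(1 + 1452.4422/36952) = 1397.5114.
Rounding up, n = 1398.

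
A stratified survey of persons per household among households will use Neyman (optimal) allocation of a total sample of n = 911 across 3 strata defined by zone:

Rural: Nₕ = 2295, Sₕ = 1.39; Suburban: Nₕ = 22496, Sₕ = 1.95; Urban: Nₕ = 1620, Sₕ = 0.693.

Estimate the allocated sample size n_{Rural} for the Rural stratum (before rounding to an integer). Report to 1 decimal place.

Neyman allocation: nₕ = n·NₕSₕ / Σⱼ NⱼSⱼ.
Σ NⱼSⱼ = 2295·1.39 + 22496·1.95 + 1620·0.693 = 48179.91.
n_{Rural} = 911·2295·1.39 / 48179.91 = 60.3.

60.3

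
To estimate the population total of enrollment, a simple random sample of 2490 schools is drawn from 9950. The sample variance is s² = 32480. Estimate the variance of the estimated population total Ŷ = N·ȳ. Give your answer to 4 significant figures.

9.682 × 10^8

Var(Ŷ) = N²·Var(ȳ) = N²·(1 − n/N)·s²/n.
f = 2490/9950 = 0.25025126; Var(ȳ) = 0.74974874·32480/2490 = 9.7798551.
Var(Ŷ) = 9950² · 9.7798551 = 9.682301 × 10^8.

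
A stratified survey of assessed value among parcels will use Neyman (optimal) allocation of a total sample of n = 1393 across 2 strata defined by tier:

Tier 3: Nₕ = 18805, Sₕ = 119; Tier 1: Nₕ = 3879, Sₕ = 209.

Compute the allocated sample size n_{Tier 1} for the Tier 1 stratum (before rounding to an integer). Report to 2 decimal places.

370.45

Neyman allocation: nₕ = n·NₕSₕ / Σⱼ NⱼSⱼ.
Σ NⱼSⱼ = 18805·119 + 3879·209 = 3.048506 × 10^6.
n_{Tier 1} = 1393·3879·209 / (3.048506 × 10^6) = 370.45.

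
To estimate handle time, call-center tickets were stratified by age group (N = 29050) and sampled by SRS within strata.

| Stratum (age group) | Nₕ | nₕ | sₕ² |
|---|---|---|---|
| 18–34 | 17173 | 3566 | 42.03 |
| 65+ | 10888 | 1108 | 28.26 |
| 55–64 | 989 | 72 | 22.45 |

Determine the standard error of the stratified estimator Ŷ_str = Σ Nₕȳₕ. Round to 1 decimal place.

Var(Ŷ_str) = Σₕ Nₕ²(1 − fₕ)sₕ²/nₕ.
18–34: 17173²·(1 − 3566/17173)·42.03/3566 = 2.7541438 × 10^6.
65+: 10888²·(1 − 1108/10888)·28.26/1108 = 2.715935 × 10^6.
55–64: 989²·(1 − 72/989)·22.45/72 = 282780.51.
Sum = 5.7528593 × 10^6.
SE = √(5.7528593 × 10^6) = 2398.5.

2398.5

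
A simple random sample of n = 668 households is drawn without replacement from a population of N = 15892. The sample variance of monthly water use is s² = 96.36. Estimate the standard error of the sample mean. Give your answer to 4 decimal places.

Under SRS without replacement, Var(ȳ) = (1 − f)·s²/n with f = n/N = 668/15892 = 0.04203373.
Var(ȳ) = (1 − 0.04203373)·96.36/668 = 0.95796627·0.1442515 = 0.13818807.
SE(ȳ) = √(0.13818807) = 0.3717.

0.3717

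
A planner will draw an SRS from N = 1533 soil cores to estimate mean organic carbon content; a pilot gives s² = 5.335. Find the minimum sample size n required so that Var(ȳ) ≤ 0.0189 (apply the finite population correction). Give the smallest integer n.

239

Without fpc, n₀ = s²/D = 5.335/0.0189 = 282.2751.
With fpc, (1 − n/N)·s²/n ≤ D requires n ≥ n₀/(1 + n₀/N) = 282.2751/(1 + 282.2751/1533) = 238.3813.
Rounding up, n = 239.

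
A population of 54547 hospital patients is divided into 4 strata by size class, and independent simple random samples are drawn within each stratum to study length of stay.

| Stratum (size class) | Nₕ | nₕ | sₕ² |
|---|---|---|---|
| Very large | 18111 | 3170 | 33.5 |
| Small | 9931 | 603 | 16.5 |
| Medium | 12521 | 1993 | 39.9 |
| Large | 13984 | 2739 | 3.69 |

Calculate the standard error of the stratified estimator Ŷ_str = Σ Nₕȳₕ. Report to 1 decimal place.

Var(Ŷ_str) = Σₕ Nₕ²(1 − fₕ)sₕ²/nₕ.
Very large: 18111²·(1 − 3170/18111)·33.5/3170 = 2.8596155 × 10^6.
Small: 9931²·(1 − 603/9931)·16.5/603 = 2.534826 × 10^6.
Medium: 12521²·(1 − 1993/12521)·39.9/1993 = 2.6390674 × 10^6.
Large: 13984²·(1 − 2739/13984)·3.69/2739 = 211848.41.
Sum = 8.2453573 × 10^6.
SE = √(8.2453573 × 10^6) = 2871.5.

2871.5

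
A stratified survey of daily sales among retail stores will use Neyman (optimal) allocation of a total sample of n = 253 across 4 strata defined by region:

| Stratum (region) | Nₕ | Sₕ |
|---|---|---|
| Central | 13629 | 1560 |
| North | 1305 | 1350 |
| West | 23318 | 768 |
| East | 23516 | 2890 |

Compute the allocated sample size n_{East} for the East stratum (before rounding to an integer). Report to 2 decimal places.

Neyman allocation: nₕ = n·NₕSₕ / Σⱼ NⱼSⱼ.
Σ NⱼSⱼ = 13629·1560 + 1305·1350 + 23318·768 + 23516·2890 = 1.0889245 × 10^8.
n_{East} = 253·23516·2890 / (1.0889245 × 10^8) = 157.90.

157.90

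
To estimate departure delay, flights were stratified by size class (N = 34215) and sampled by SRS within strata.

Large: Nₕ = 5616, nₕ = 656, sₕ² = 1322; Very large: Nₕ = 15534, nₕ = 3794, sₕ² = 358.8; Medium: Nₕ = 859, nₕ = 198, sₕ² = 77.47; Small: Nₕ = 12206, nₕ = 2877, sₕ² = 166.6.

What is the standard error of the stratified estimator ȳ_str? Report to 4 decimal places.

0.2617

Var(ȳ_str) = Σₕ Wₕ²(1 − fₕ)sₕ²/nₕ with Wₕ = Nₕ/N, N = 34215.
Large: Wₕ = 0.16413854; term = 0.16413854²·(1 − 0.11680912)·1322/656 = 0.047951622.
Very large: Wₕ = 0.45401140; term = 0.45401140²·(1 − 0.24423844)·358.8/3794 = 0.014732397.
Medium: Wₕ = 0.02510595; term = 0.02510595²·(1 − 0.23050058)·77.47/198 = 1.8977102 × 10^-4.
Small: Wₕ = 0.35674412; term = 0.35674412²·(1 − 0.23570375)·166.6/2877 = 0.0056326207.
Sum = 0.068506411.
SE = √(0.068506411) = 0.2617.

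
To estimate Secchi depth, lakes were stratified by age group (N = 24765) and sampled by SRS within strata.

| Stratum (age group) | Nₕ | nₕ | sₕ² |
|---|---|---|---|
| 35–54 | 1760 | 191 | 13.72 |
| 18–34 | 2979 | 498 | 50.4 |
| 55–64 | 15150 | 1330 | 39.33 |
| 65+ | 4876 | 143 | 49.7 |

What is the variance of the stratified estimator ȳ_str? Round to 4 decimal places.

0.0247

Var(ȳ_str) = Σₕ Wₕ²(1 − fₕ)sₕ²/nₕ with Wₕ = Nₕ/N, N = 24765.
35–54: Wₕ = 0.07106804; term = 0.07106804²·(1 − 0.10852273)·13.72/191 = 3.2342955 × 10^-4.
18–34: Wₕ = 0.12029073; term = 0.12029073²·(1 − 0.16717019)·50.4/498 = 0.0012196123.
55–64: Wₕ = 0.61175045; term = 0.61175045²·(1 − 0.08778878)·39.33/1330 = 0.010095232.
65+: Wₕ = 0.19689077; term = 0.19689077²·(1 − 0.02932732)·49.7/143 = 0.013078077.
Sum = 0.024716351.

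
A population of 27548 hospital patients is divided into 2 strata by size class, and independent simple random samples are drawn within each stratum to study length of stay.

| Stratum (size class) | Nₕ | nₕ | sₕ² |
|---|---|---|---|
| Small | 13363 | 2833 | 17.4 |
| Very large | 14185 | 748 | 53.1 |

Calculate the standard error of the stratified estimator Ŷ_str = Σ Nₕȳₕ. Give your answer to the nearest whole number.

3794

Var(Ŷ_str) = Σₕ Nₕ²(1 − fₕ)sₕ²/nₕ.
Small: 13363²·(1 − 2833/13363)·17.4/2833 = 864241.29.
Very large: 14185²·(1 − 748/14185)·53.1/748 = 1.3530834 × 10^7.
Sum = 1.4395075 × 10^7.
SE = √(1.4395075 × 10^7) = 3794.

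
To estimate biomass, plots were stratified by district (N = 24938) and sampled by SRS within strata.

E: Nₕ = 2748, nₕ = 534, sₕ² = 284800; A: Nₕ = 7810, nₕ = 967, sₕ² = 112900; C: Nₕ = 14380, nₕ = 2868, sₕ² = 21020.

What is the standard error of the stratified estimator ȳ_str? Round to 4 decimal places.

4.1475

Var(ȳ_str) = Σₕ Wₕ²(1 − fₕ)sₕ²/nₕ with Wₕ = Nₕ/N, N = 24938.
E: Wₕ = 0.11019328; term = 0.11019328²·(1 − 0.19432314)·284800/534 = 5.2175886.
A: Wₕ = 0.31317668; term = 0.31317668²·(1 − 0.12381562)·112900/967 = 10.033254.
C: Wₕ = 0.57663004; term = 0.57663004²·(1 − 0.19944367)·21020/2868 = 1.9509224.
Sum = 17.201765.
SE = √(17.201765) = 4.1475.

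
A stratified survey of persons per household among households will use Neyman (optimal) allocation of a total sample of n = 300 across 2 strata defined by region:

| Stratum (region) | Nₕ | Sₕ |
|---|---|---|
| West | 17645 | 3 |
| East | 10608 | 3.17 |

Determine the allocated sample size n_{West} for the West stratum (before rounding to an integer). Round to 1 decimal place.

183.5

Neyman allocation: nₕ = n·NₕSₕ / Σⱼ NⱼSⱼ.
Σ NⱼSⱼ = 17645·3 + 10608·3.17 = 86562.36.
n_{West} = 300·17645·3 / 86562.36 = 183.5.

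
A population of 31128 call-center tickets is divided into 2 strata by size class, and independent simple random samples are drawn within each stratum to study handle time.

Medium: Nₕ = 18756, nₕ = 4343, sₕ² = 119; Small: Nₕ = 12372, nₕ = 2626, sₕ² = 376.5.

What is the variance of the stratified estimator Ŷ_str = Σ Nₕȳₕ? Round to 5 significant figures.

Var(Ŷ_str) = Σₕ Nₕ²(1 − fₕ)sₕ²/nₕ.
Medium: 18756²·(1 − 4343/18756)·119/4343 = 7.4071603 × 10^6.
Small: 12372²·(1 − 2626/12372)·376.5/2626 = 1.7287675 × 10^7.
Sum = 2.4694835 × 10^7.

2.4695 × 10^7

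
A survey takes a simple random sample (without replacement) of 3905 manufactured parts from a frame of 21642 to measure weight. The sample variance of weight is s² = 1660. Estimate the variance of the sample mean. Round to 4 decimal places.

0.3484

Under SRS without replacement, Var(ȳ) = (1 − f)·s²/n with f = n/N = 3905/21642 = 0.18043619.
Var(ȳ) = (1 − 0.18043619)·1660/3905 = 0.81956381·0.42509603 = 0.34839332.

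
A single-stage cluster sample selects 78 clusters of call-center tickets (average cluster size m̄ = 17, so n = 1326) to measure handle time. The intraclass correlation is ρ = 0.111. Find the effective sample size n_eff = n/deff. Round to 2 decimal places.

477.67

deff = 1 + (17 − 1)·0.111 = 1 + 1.776 = 2.776.
n_eff = 1326 / 2.776 = 477.67.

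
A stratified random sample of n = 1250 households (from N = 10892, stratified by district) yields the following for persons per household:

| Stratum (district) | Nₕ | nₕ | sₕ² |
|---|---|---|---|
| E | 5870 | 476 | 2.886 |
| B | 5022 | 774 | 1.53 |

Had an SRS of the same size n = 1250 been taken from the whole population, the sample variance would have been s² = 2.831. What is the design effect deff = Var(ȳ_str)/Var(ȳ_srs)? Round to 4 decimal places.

Var(ȳ_str) = Σ Wₕ²(1−fₕ)sₕ²/nₕ with Wₕ = Nₕ/10892:
  E: (5870/10892)²·(1−476/5870)·2.886/476 = 0.0016181663
  B: (5022/10892)²·(1−774/5022)·1.53/774 = 3.5546465 × 10^-4
  → Var(ȳ_str) = 0.001973631.
Var(ȳ_srs) = (1 − 1250/10892)·2.831/1250 = 0.0020048845.
deff = 0.001973631 / 0.0020048845 = 0.9844.

0.9844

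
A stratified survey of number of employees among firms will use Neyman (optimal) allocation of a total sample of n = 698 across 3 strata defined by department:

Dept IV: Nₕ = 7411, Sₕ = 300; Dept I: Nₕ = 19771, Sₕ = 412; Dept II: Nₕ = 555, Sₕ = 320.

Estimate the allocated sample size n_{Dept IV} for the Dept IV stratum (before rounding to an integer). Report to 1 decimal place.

Neyman allocation: nₕ = n·NₕSₕ / Σⱼ NⱼSⱼ.
Σ NⱼSⱼ = 7411·300 + 19771·412 + 555·320 = 1.0546552 × 10^7.
n_{Dept IV} = 698·7411·300 / (1.0546552 × 10^7) = 147.1.

147.1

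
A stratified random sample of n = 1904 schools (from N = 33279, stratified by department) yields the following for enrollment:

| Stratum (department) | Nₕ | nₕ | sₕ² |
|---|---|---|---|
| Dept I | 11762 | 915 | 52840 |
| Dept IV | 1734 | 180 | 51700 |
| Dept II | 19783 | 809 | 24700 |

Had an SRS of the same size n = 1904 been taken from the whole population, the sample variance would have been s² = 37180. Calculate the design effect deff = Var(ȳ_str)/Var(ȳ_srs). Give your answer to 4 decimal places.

Var(ȳ_str) = Σ Wₕ²(1−fₕ)sₕ²/nₕ with Wₕ = Nₕ/33279:
  Dept I: (11762/33279)²·(1−915/11762)·52840/915 = 6.6526089
  Dept IV: (1734/33279)²·(1−180/1734)·51700/180 = 0.69883977
  Dept II: (19783/33279)²·(1−809/19783)·24700/809 = 10.34806
  → Var(ȳ_str) = 17.699509.
Var(ȳ_srs) = (1 − 1904/33279)·37180/1904 = 18.41009.
deff = 17.699509 / 18.41009 = 0.9614.

0.9614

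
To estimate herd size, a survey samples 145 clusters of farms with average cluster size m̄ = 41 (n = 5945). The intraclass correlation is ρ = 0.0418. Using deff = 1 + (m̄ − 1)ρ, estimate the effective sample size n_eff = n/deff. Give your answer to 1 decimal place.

deff = 1 + (41 − 1)·0.0418 = 1 + 1.672 = 2.672.
n_eff = 5945 / 2.672 = 2224.9.

2224.9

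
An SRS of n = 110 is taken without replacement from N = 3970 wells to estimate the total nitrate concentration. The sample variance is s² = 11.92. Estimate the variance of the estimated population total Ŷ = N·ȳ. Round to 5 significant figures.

1.6606 × 10^6

Var(Ŷ) = N²·Var(ȳ) = N²·(1 − n/N)·s²/n.
f = 110/3970 = 0.02770781; Var(ȳ) = 0.97229219·11.92/110 = 0.10536112.
Var(Ŷ) = 3970² · 0.10536112 = 1.6605861 × 10^6.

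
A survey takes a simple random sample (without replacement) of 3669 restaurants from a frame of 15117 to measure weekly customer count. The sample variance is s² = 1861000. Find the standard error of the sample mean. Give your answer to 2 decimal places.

Under SRS without replacement, Var(ȳ) = (1 − f)·s²/n with f = n/N = 3669/15117 = 0.24270689.
Var(ȳ) = (1 − 0.24270689)·1861000/3669 = 0.75729311·507.22268 = 384.11624.
SE(ȳ) = √(384.11624) = 19.60.

19.60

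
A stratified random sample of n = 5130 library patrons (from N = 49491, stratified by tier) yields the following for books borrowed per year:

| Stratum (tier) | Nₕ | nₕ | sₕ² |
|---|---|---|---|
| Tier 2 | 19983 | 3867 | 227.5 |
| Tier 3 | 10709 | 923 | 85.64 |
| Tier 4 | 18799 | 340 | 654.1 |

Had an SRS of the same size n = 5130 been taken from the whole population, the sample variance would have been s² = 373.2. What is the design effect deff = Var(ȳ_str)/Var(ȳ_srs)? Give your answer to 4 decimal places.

4.3593

Var(ȳ_str) = Σ Wₕ²(1−fₕ)sₕ²/nₕ with Wₕ = Nₕ/49491:
  Tier 2: (19983/49491)²·(1−3867/19983)·227.5/3867 = 0.0077352208
  Tier 3: (10709/49491)²·(1−923/10709)·85.64/923 = 0.0039698731
  Tier 4: (18799/49491)²·(1−340/18799)·654.1/340 = 0.27255597
  → Var(ȳ_str) = 0.28426106.
Var(ȳ_srs) = (1 − 5130/49491)·373.2/5130 = 0.065207773.
deff = 0.28426106 / 0.065207773 = 4.3593.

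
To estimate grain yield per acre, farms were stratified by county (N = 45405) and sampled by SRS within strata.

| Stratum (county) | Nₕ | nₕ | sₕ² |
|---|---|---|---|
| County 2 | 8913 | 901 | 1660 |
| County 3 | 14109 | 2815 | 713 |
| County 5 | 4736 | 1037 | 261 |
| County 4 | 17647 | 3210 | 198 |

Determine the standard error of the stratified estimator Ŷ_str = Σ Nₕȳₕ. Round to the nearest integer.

Var(Ŷ_str) = Σₕ Nₕ²(1 − fₕ)sₕ²/nₕ.
County 2: 8913²·(1 − 901/8913)·1660/901 = 1.3156736 × 10^8.
County 3: 14109²·(1 − 2815/14109)·713/2815 = 4.0360371 × 10^7.
County 5: 4736²·(1 − 1037/4736)·261/1037 = 4.4091795 × 10^6.
County 4: 17647²·(1 − 3210/17647)·198/3210 = 1.5714769 × 10^7.
Sum = 1.9205168 × 10^8.
SE = √(1.9205168 × 10^8) = 13858.

13858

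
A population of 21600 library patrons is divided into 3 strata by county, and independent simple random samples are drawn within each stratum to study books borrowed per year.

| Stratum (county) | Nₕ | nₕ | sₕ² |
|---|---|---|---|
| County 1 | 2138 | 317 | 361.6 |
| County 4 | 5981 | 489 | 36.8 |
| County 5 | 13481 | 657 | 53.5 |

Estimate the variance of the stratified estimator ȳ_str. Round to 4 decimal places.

Var(ȳ_str) = Σₕ Wₕ²(1 − fₕ)sₕ²/nₕ with Wₕ = Nₕ/N, N = 21600.
County 1: Wₕ = 0.09898148; term = 0.09898148²·(1 − 0.14826941)·361.6/317 = 0.0095187365.
County 4: Wₕ = 0.27689815; term = 0.27689815²·(1 − 0.08175890)·36.8/489 = 0.0052982908.
County 5: Wₕ = 0.62412037; term = 0.62412037²·(1 − 0.04873526)·53.5/657 = 0.030173558.
Sum = 0.044990585.

0.0450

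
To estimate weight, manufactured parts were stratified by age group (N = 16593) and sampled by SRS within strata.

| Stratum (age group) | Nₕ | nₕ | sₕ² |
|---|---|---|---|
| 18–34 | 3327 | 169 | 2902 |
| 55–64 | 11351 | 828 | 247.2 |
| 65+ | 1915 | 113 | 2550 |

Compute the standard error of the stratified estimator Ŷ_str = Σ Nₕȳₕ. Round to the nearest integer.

17145

Var(Ŷ_str) = Σₕ Nₕ²(1 − fₕ)sₕ²/nₕ.
18–34: 3327²·(1 − 169/3327)·2902/169 = 1.8041624 × 10^8.
55–64: 11351²·(1 − 828/11351)·247.2/828 = 3.5660861 × 10^7.
65+: 1915²·(1 − 113/1915)·2550/113 = 7.7872712 × 10^7.
Sum = 2.9394981 × 10^8.
SE = √(2.9394981 × 10^8) = 17145.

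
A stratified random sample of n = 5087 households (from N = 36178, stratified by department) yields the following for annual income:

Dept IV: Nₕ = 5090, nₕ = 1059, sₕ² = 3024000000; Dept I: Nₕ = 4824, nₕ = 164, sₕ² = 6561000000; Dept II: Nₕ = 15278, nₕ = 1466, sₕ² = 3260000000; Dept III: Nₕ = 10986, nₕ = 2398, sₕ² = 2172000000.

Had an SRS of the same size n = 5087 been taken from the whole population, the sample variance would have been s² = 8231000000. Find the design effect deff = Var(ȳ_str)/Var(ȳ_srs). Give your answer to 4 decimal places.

0.8311

Var(ȳ_str) = Σ Wₕ²(1−fₕ)sₕ²/nₕ with Wₕ = Nₕ/36178:
  Dept IV: (5090/36178)²·(1−1059/5090)·3024000000/1059 = 44763.836
  Dept I: (4824/36178)²·(1−164/4824)·6561000000/164 = 687116.37
  Dept II: (15278/36178)²·(1−1466/15278)·3260000000/1466 = 358523.47
  Dept III: (10986/36178)²·(1−2398/10986)·2172000000/2398 = 65290.976
  → Var(ȳ_str) = 1.1556947 × 10^6.
Var(ȳ_srs) = (1 − 5087/36178)·8231000000/5087 = 1.390532 × 10^6.
deff = (1.1556947 × 10^6) / (1.390532 × 10^6) = 0.8311.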